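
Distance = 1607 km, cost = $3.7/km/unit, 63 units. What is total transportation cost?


TC = dist * cost * units = 1607 * 3.7 * 63 = $374591.70

$374591.70


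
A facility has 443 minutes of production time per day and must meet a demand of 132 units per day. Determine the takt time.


Formula: Takt Time = Available Production Time / Customer Demand
Takt = 443 min/day / 132 units/day
Takt = 3.36 min/unit

3.36 min/unit


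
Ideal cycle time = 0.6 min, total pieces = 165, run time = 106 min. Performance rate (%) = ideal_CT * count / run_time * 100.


Formula: Performance = (Ideal CT * Total Count) / Run Time * 100
Ideal output time = 0.6 * 165 = 99.0 min
Performance = 99.0 / 106 * 100 = 93.4%

93.4%


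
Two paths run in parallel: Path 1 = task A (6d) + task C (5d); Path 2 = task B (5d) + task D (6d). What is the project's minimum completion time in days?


Path 1 = 6 + 5 = 11 days
Path 2 = 5 + 6 = 11 days
Duration = max(11, 11) = 11 days

11 days


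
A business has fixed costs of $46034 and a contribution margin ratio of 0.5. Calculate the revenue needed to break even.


Formula: BER = Fixed Costs / Contribution Margin Ratio
BER = $46034 / 0.5
BER = $92068.00 (to the nearest cent)

$92068.00


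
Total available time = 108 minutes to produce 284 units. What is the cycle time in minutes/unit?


Formula: CT = Available Time / Number of Units
CT = 108 min / 284 units
CT = 0.38 min/unit

0.38 min/unit


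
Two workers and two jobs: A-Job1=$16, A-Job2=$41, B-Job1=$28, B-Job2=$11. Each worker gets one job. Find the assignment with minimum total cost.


Option 1: A->1 + B->2 = $16 + $11 = $27
Option 2: A->2 + B->1 = $41 + $28 = $69
Min cost = min($27, $69) = $27

$27


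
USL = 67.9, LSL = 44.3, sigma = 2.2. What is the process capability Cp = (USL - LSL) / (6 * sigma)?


Cp = (67.9 - 44.3) / (6 * 2.2)

1.79


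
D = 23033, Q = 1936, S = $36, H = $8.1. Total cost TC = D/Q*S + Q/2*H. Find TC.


TC = 23033/1936 * 36 + 1936/2 * 8.1

$8269.10


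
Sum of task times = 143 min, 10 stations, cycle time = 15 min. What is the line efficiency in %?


Formula: Efficiency = Sum of Task Times / (N_stations * CT) * 100
Total station capacity = 10 stations * 15 min = 150 min
Efficiency = 143 / 150 * 100 = 95.3%

95.3%


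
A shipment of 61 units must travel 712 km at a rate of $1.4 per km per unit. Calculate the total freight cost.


TC = dist * cost * units = 712 * 1.4 * 61 = $60804.80

$60804.80


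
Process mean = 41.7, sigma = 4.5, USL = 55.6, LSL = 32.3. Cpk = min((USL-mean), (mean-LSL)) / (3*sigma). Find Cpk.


Cpu = (55.6 - 41.7) / (3 * 4.5) = 1.03
Cpl = (41.7 - 32.3) / (3 * 4.5) = 0.7
Cpk = min(1.03, 0.7) = 0.7

0.7


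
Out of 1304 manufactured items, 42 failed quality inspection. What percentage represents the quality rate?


Formula: Quality Rate = Good Pieces / Total Pieces * 100
Good pieces = 1304 - 42 = 1262
QR = 1262 / 1304 * 100 = 96.8%

96.8%


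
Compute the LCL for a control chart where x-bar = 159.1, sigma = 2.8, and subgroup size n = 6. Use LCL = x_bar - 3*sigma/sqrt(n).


LCL = 159.1 - 3 * 2.8 / sqrt(6)

155.67


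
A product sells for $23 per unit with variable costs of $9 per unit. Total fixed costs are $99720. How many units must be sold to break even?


Formula: BEQ = Fixed Costs / (Price - Variable Cost)
Contribution margin = $23 - $9 = $14/unit
BEQ = ceil($99720 / $14/unit) = ceil(7122.86) = 7123 units

7123 units


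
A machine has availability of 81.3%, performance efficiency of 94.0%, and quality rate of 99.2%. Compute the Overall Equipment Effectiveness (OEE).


Formula: OEE = Availability * Performance * Quality / 10000
A * P = 81.3% * 94.0% / 100 = 76.42%
OEE = 76.42% * 99.2% / 100 = 75.8%

75.8%


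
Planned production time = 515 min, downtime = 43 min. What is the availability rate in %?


Formula: Availability = (Planned Time - Downtime) / Planned Time * 100
Uptime = 515 - 43 = 472 min
Availability = 472 / 515 * 100 = 91.7%

91.7%


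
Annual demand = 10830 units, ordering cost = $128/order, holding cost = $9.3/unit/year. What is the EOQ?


Formula: EOQ = sqrt(2 * D * S / H)
Numerator: 2 * 10830 * 128 = 2772480
2DS/H = 2772480 / 9.3 = 298116.1
EOQ = sqrt(298116.1) = 546.0 units

546.0 units


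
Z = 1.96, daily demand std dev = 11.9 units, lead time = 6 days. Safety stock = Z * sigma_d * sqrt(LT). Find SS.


Formula: SS = z * sigma_d * sqrt(LT)
sqrt(LT) = sqrt(6) = 2.4495
SS = 1.96 * 11.9 * 2.4495
SS = 57.1 units

57.1 units


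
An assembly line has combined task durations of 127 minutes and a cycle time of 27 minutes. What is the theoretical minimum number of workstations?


Formula: N_min = ceil(Sum of Task Times / Cycle Time)
N_min = ceil(127 min / 27 min) = ceil(4.7037)
N_min = 5 stations

5


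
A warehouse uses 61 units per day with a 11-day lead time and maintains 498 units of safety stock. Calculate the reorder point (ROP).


Formula: ROP = (Daily Demand * Lead Time) + Safety Stock
Demand during lead time = 61 * 11 = 671 units
ROP = 671 + 498 = 1169 units

1169 units


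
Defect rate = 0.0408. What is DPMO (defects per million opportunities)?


DPMO = defect_rate * 1000000 = 0.0408 * 1000000

40800


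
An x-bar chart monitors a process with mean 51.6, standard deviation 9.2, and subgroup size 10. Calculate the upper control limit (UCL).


UCL = 51.6 + 3 * 9.2 / sqrt(10)

60.33


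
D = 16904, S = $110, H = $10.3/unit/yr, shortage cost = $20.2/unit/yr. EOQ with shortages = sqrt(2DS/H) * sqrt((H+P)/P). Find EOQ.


Formula: EOQ* = sqrt(2DS/H) * sqrt((H+P)/P)
Base EOQ = sqrt(2*16904*110/10.3) = 600.88 units
Correction = sqrt((10.3+20.2)/20.2) = 1.22878
EOQ* = 600.88 * 1.22878 = 738.3 units

738.3 units


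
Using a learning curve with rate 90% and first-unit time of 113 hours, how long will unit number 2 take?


Formula: T_n = T_1 * (learning_rate)^(log2(n)) where learning_rate = rate/100
Doublings = log2(2) = 1
T_n = 113 * 0.9^1
T_n = 113 * 0.9 = 101.7 hours

101.7 hours


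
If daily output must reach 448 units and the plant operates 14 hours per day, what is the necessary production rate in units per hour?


Formula: Production Rate = Daily Demand / Available Hours
Rate = 448 units/day / 14 hours/day
Rate = 32.0 units/hour

32.0 units/hour


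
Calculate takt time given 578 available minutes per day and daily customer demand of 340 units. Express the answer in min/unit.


Formula: Takt Time = Available Production Time / Customer Demand
Takt = 578 min/day / 340 units/day
Takt = 1.7 min/unit

1.7 min/unit


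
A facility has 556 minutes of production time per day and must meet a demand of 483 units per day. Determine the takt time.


Formula: Takt Time = Available Production Time / Customer Demand
Takt = 556 min/day / 483 units/day
Takt = 1.15 min/unit

1.15 min/unit


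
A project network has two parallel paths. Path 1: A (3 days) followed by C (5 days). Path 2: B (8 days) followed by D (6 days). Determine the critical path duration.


Path 1 = 3 + 5 = 8 days
Path 2 = 8 + 6 = 14 days
Duration = max(8, 14) = 14 days

14 days


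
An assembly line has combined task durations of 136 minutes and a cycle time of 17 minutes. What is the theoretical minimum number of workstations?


Formula: N_min = ceil(Sum of Task Times / Cycle Time)
N_min = ceil(136 min / 17 min) = ceil(8.0)
N_min = 8 stations

8


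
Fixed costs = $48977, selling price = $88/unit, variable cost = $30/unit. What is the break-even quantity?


Formula: BEQ = Fixed Costs / (Price - Variable Cost)
Contribution margin = $88 - $30 = $58/unit
BEQ = ceil($48977 / $58/unit) = ceil(844.43) = 845 units

845 units


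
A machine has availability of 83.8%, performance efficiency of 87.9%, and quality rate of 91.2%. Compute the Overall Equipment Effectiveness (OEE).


Formula: OEE = Availability * Performance * Quality / 10000
A * P = 83.8% * 87.9% / 100 = 73.66%
OEE = 73.66% * 91.2% / 100 = 67.2%

67.2%


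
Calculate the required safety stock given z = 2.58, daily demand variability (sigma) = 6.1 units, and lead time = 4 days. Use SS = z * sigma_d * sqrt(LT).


Formula: SS = z * sigma_d * sqrt(LT)
sqrt(LT) = sqrt(4) = 2.0
SS = 2.58 * 6.1 * 2.0
SS = 31.5 units

31.5 units


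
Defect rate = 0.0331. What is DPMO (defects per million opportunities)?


DPMO = defect_rate * 1000000 = 0.0331 * 1000000

33100


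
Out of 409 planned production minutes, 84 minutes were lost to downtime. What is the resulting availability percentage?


Formula: Availability = (Planned Time - Downtime) / Planned Time * 100
Uptime = 409 - 84 = 325 min
Availability = 325 / 409 * 100 = 79.5%

79.5%


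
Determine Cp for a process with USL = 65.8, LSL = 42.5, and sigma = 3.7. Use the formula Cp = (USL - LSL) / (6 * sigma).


Cp = (65.8 - 42.5) / (6 * 3.7)

1.05


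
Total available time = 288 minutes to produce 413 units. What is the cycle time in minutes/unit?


Formula: CT = Available Time / Number of Units
CT = 288 min / 413 units
CT = 0.7 min/unit

0.7 min/unit


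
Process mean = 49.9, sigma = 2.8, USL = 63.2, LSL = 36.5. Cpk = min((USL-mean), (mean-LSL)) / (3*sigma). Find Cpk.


Cpu = (63.2 - 49.9) / (3 * 2.8) = 1.58
Cpl = (49.9 - 36.5) / (3 * 2.8) = 1.6
Cpk = min(1.58, 1.6) = 1.58

1.58


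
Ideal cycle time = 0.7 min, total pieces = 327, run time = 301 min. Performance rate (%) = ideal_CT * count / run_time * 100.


Formula: Performance = (Ideal CT * Total Count) / Run Time * 100
Ideal output time = 0.7 * 327 = 228.9 min
Performance = 228.9 / 301 * 100 = 76.0%

76.0%


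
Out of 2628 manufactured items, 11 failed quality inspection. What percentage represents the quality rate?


Formula: Quality Rate = Good Pieces / Total Pieces * 100
Good pieces = 2628 - 11 = 2617
QR = 2617 / 2628 * 100 = 99.6%

99.6%


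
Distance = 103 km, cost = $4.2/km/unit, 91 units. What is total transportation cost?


TC = dist * cost * units = 103 * 4.2 * 91 = $39366.60

$39366.60


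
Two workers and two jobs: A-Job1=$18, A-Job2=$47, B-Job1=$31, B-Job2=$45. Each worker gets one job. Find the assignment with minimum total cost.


Option 1: A->1 + B->2 = $18 + $45 = $63
Option 2: A->2 + B->1 = $47 + $31 = $78
Min cost = min($63, $78) = $63

$63


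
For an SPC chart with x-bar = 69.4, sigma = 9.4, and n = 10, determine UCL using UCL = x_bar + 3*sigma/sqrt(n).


UCL = 69.4 + 3 * 9.4 / sqrt(10)

78.32


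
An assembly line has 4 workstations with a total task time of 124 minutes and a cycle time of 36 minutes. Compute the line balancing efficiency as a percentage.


Formula: Efficiency = Sum of Task Times / (N_stations * CT) * 100
Total station capacity = 4 stations * 36 min = 144 min
Efficiency = 124 / 144 * 100 = 86.1%

86.1%


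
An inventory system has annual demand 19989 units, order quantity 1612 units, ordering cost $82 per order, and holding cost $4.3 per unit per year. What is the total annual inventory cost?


TC = 19989/1612 * 82 + 1612/2 * 4.3

$4482.61


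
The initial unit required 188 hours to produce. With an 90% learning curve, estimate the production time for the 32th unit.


Formula: T_n = T_1 * (learning_rate)^(log2(n)) where learning_rate = rate/100
Doublings = log2(32) = 5
T_n = 188 * 0.9^5
T_n = 188 * 0.5905 = 111.0 hours

111.0 hours


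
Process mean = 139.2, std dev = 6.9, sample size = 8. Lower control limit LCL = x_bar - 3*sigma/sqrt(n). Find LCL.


LCL = 139.2 - 3 * 6.9 / sqrt(8)

131.88


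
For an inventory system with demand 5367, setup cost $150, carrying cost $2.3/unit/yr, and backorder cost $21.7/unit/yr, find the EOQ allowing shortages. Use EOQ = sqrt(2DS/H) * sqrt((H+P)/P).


Formula: EOQ* = sqrt(2DS/H) * sqrt((H+P)/P)
Base EOQ = sqrt(2*5367*150/2.3) = 836.69 units
Correction = sqrt((2.3+21.7)/21.7) = 1.05166
EOQ* = 836.69 * 1.05166 = 879.9 units

879.9 units


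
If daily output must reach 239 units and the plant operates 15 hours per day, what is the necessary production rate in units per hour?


Formula: Production Rate = Daily Demand / Available Hours
Rate = 239 units/day / 15 hours/day
Rate = 15.9 units/hour

15.9 units/hour


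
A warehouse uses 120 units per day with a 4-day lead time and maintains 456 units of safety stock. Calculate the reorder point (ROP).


Formula: ROP = (Daily Demand * Lead Time) + Safety Stock
Demand during lead time = 120 * 4 = 480 units
ROP = 480 + 456 = 936 units

936 units


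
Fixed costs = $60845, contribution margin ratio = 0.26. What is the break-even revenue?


Formula: BER = Fixed Costs / Contribution Margin Ratio
BER = $60845 / 0.26
BER = $234019.23 (to the nearest cent)

$234019.23


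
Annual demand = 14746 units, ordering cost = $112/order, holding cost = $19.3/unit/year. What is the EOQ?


Formula: EOQ = sqrt(2 * D * S / H)
Numerator: 2 * 14746 * 112 = 3303104
2DS/H = 3303104 / 19.3 = 171145.3
EOQ = sqrt(171145.3) = 413.7 units

413.7 units


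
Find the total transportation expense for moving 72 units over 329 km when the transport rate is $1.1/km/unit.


TC = dist * cost * units = 329 * 1.1 * 72 = $26056.80

$26056.80


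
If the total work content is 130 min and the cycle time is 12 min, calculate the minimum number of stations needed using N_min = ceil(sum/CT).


Formula: N_min = ceil(Sum of Task Times / Cycle Time)
N_min = ceil(130 min / 12 min) = ceil(10.8333)
N_min = 11 stations

11


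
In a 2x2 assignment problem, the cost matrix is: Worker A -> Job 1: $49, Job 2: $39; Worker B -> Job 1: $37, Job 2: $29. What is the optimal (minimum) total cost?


Option 1: A->1 + B->2 = $49 + $29 = $78
Option 2: A->2 + B->1 = $39 + $37 = $76
Min cost = min($78, $76) = $76

$76


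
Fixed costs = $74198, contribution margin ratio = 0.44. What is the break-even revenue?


Formula: BER = Fixed Costs / Contribution Margin Ratio
BER = $74198 / 0.44
BER = $168631.82 (to the nearest cent)

$168631.82


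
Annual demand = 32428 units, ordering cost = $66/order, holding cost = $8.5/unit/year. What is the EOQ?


Formula: EOQ = sqrt(2 * D * S / H)
Numerator: 2 * 32428 * 66 = 4280496
2DS/H = 4280496 / 8.5 = 503587.8
EOQ = sqrt(503587.8) = 709.6 units

709.6 units


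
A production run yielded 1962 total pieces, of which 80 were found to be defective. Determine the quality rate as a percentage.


Formula: Quality Rate = Good Pieces / Total Pieces * 100
Good pieces = 1962 - 80 = 1882
QR = 1882 / 1962 * 100 = 95.9%

95.9%


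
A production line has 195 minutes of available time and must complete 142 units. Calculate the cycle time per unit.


Formula: CT = Available Time / Number of Units
CT = 195 min / 142 units
CT = 1.37 min/unit

1.37 min/unit


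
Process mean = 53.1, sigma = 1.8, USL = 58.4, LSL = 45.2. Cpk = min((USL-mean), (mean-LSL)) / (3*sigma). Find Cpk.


Cpu = (58.4 - 53.1) / (3 * 1.8) = 0.98
Cpl = (53.1 - 45.2) / (3 * 1.8) = 1.46
Cpk = min(0.98, 1.46) = 0.98

0.98


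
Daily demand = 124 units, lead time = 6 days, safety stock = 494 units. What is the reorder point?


Formula: ROP = (Daily Demand * Lead Time) + Safety Stock
Demand during lead time = 124 * 6 = 744 units
ROP = 744 + 494 = 1238 units

1238 units


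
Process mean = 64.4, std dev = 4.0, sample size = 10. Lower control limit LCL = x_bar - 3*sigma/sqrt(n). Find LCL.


LCL = 64.4 - 3 * 4.0 / sqrt(10)

60.61


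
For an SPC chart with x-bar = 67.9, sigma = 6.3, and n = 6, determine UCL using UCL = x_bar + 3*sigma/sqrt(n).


UCL = 67.9 + 3 * 6.3 / sqrt(6)

75.62


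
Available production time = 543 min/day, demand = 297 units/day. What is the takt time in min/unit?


Formula: Takt Time = Available Production Time / Customer Demand
Takt = 543 min/day / 297 units/day
Takt = 1.83 min/unit

1.83 min/unit


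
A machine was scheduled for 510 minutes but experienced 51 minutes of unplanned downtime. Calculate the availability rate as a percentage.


Formula: Availability = (Planned Time - Downtime) / Planned Time * 100
Uptime = 510 - 51 = 459 min
Availability = 459 / 510 * 100 = 90.0%

90.0%


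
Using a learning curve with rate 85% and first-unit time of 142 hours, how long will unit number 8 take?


Formula: T_n = T_1 * (learning_rate)^(log2(n)) where learning_rate = rate/100
Doublings = log2(8) = 3
T_n = 142 * 0.85^3
T_n = 142 * 0.6141 = 87.2 hours

87.2 hours


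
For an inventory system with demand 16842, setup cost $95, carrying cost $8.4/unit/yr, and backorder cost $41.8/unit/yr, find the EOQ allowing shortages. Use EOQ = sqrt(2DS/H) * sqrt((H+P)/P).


Formula: EOQ* = sqrt(2DS/H) * sqrt((H+P)/P)
Base EOQ = sqrt(2*16842*95/8.4) = 617.21 units
Correction = sqrt((8.4+41.8)/41.8) = 1.09588
EOQ* = 617.21 * 1.09588 = 676.4 units

676.4 units


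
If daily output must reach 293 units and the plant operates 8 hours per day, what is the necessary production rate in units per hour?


Formula: Production Rate = Daily Demand / Available Hours
Rate = 293 units/day / 8 hours/day
Rate = 36.6 units/hour

36.6 units/hour


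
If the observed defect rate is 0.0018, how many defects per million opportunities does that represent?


DPMO = defect_rate * 1000000 = 0.0018 * 1000000

1800


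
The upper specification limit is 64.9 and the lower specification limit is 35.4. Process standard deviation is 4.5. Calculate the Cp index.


Cp = (64.9 - 35.4) / (6 * 4.5)

1.09


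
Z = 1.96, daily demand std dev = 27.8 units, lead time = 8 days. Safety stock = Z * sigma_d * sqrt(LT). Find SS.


Formula: SS = z * sigma_d * sqrt(LT)
sqrt(LT) = sqrt(8) = 2.8284
SS = 1.96 * 27.8 * 2.8284
SS = 154.1 units

154.1 units


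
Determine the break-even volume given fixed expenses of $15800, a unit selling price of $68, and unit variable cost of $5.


Formula: BEQ = Fixed Costs / (Price - Variable Cost)
Contribution margin = $68 - $5 = $63/unit
BEQ = ceil($15800 / $63/unit) = ceil(250.79) = 251 units

251 units


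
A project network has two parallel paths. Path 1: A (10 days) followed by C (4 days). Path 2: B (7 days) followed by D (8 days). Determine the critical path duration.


Path 1 = 10 + 4 = 14 days
Path 2 = 7 + 8 = 15 days
Duration = max(14, 15) = 15 days

15 days


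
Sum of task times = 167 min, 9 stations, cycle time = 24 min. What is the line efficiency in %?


Formula: Efficiency = Sum of Task Times / (N_stations * CT) * 100
Total station capacity = 9 stations * 24 min = 216 min
Efficiency = 167 / 216 * 100 = 77.3%

77.3%


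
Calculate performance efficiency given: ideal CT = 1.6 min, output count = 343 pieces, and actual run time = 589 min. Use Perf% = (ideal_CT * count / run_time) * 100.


Formula: Performance = (Ideal CT * Total Count) / Run Time * 100
Ideal output time = 1.6 * 343 = 548.8 min
Performance = 548.8 / 589 * 100 = 93.2%

93.2%


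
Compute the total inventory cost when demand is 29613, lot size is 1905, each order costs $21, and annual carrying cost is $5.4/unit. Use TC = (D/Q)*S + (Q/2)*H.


TC = 29613/1905 * 21 + 1905/2 * 5.4

$5469.94


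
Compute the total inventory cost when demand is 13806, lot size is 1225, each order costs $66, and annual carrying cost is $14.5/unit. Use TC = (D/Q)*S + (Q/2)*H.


TC = 13806/1225 * 66 + 1225/2 * 14.5

$9625.08


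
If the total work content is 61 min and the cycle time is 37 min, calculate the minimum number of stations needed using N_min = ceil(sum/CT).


Formula: N_min = ceil(Sum of Task Times / Cycle Time)
N_min = ceil(61 min / 37 min) = ceil(1.6486)
N_min = 2 stations

2


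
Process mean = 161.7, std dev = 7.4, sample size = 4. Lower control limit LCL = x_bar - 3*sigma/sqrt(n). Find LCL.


LCL = 161.7 - 3 * 7.4 / sqrt(4)

150.6


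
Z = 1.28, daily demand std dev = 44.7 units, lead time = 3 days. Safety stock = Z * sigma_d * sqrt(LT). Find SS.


Formula: SS = z * sigma_d * sqrt(LT)
sqrt(LT) = sqrt(3) = 1.7321
SS = 1.28 * 44.7 * 1.7321
SS = 99.1 units

99.1 units


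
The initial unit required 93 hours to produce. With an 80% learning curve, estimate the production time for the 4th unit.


Formula: T_n = T_1 * (learning_rate)^(log2(n)) where learning_rate = rate/100
Doublings = log2(4) = 2
T_n = 93 * 0.8^2
T_n = 93 * 0.64 = 59.5 hours

59.5 hours


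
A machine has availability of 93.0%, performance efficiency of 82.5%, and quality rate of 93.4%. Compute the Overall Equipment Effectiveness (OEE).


Formula: OEE = Availability * Performance * Quality / 10000
A * P = 93.0% * 82.5% / 100 = 76.73%
OEE = 76.73% * 93.4% / 100 = 71.7%

71.7%


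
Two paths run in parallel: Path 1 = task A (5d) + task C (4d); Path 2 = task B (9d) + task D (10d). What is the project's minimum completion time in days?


Path 1 = 5 + 4 = 9 days
Path 2 = 9 + 10 = 19 days
Duration = max(9, 19) = 19 days

19 days


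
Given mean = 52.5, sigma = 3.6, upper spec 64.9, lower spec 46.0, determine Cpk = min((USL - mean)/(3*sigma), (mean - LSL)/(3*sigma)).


Cpu = (64.9 - 52.5) / (3 * 3.6) = 1.15
Cpl = (52.5 - 46.0) / (3 * 3.6) = 0.6
Cpk = min(1.15, 0.6) = 0.6

0.6


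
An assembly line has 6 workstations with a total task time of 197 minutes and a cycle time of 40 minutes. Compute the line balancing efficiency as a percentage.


Formula: Efficiency = Sum of Task Times / (N_stations * CT) * 100
Total station capacity = 6 stations * 40 min = 240 min
Efficiency = 197 / 240 * 100 = 82.1%

82.1%


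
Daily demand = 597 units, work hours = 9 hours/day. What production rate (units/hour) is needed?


Formula: Production Rate = Daily Demand / Available Hours
Rate = 597 units/day / 9 hours/day
Rate = 66.3 units/hour

66.3 units/hour


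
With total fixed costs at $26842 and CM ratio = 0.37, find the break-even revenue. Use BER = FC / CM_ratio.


Formula: BER = Fixed Costs / Contribution Margin Ratio
BER = $26842 / 0.37
BER = $72545.95 (to the nearest cent)

$72545.95


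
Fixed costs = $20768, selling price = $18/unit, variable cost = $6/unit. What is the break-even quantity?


Formula: BEQ = Fixed Costs / (Price - Variable Cost)
Contribution margin = $18 - $6 = $12/unit
BEQ = ceil($20768 / $12/unit) = ceil(1730.67) = 1731 units

1731 units


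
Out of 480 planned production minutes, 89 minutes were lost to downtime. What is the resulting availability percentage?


Formula: Availability = (Planned Time - Downtime) / Planned Time * 100
Uptime = 480 - 89 = 391 min
Availability = 391 / 480 * 100 = 81.5%

81.5%


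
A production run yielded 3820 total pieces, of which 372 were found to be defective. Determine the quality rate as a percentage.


Formula: Quality Rate = Good Pieces / Total Pieces * 100
Good pieces = 3820 - 372 = 3448
QR = 3448 / 3820 * 100 = 90.3%

90.3%


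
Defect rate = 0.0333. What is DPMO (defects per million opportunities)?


DPMO = defect_rate * 1000000 = 0.0333 * 1000000

33300


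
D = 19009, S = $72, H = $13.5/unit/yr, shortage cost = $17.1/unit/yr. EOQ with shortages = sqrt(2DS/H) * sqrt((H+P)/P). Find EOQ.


Formula: EOQ* = sqrt(2DS/H) * sqrt((H+P)/P)
Base EOQ = sqrt(2*19009*72/13.5) = 450.29 units
Correction = sqrt((13.5+17.1)/17.1) = 1.33771
EOQ* = 450.29 * 1.33771 = 602.4 units

602.4 units


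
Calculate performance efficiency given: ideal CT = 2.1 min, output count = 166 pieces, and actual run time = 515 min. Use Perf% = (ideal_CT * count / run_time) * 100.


Formula: Performance = (Ideal CT * Total Count) / Run Time * 100
Ideal output time = 2.1 * 166 = 348.6 min
Performance = 348.6 / 515 * 100 = 67.7%

67.7%


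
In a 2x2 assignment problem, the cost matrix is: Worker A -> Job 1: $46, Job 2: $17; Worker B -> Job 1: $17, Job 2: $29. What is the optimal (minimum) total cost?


Option 1: A->1 + B->2 = $46 + $29 = $75
Option 2: A->2 + B->1 = $17 + $17 = $34
Min cost = min($75, $34) = $34

$34


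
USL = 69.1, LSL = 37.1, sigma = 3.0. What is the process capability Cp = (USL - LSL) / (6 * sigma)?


Cp = (69.1 - 37.1) / (6 * 3.0)

1.78


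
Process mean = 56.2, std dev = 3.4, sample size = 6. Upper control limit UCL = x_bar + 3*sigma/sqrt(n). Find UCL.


UCL = 56.2 + 3 * 3.4 / sqrt(6)

60.36


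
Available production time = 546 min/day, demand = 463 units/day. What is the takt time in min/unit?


Formula: Takt Time = Available Production Time / Customer Demand
Takt = 546 min/day / 463 units/day
Takt = 1.18 min/unit

1.18 min/unit


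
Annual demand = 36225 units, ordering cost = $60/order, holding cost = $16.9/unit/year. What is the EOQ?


Formula: EOQ = sqrt(2 * D * S / H)
Numerator: 2 * 36225 * 60 = 4347000
2DS/H = 4347000 / 16.9 = 257218.9
EOQ = sqrt(257218.9) = 507.2 units

507.2 units


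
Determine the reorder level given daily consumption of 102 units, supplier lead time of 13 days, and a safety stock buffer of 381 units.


Formula: ROP = (Daily Demand * Lead Time) + Safety Stock
Demand during lead time = 102 * 13 = 1326 units
ROP = 1326 + 381 = 1707 units

1707 units


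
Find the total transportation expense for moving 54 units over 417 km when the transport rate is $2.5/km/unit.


TC = dist * cost * units = 417 * 2.5 * 54 = $56295.00

$56295.00


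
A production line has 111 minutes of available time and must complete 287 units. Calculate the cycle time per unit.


Formula: CT = Available Time / Number of Units
CT = 111 min / 287 units
CT = 0.39 min/unit

0.39 min/unit


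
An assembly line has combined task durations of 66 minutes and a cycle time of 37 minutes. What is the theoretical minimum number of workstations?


Formula: N_min = ceil(Sum of Task Times / Cycle Time)
N_min = ceil(66 min / 37 min) = ceil(1.7838)
N_min = 2 stations

2


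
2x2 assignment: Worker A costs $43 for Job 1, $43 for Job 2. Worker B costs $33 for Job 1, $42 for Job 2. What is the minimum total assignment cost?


Option 1: A->1 + B->2 = $43 + $42 = $85
Option 2: A->2 + B->1 = $43 + $33 = $76
Min cost = min($85, $76) = $76

$76


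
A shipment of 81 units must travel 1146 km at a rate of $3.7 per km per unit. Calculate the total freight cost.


TC = dist * cost * units = 1146 * 3.7 * 81 = $343456.20

$343456.20


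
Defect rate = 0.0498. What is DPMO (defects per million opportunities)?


DPMO = defect_rate * 1000000 = 0.0498 * 1000000

49800


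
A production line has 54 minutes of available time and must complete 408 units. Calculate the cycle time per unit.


Formula: CT = Available Time / Number of Units
CT = 54 min / 408 units
CT = 0.13 min/unit

0.13 min/unit


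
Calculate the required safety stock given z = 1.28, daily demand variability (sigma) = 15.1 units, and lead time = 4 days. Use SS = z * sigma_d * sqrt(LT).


Formula: SS = z * sigma_d * sqrt(LT)
sqrt(LT) = sqrt(4) = 2.0
SS = 1.28 * 15.1 * 2.0
SS = 38.7 units

38.7 units


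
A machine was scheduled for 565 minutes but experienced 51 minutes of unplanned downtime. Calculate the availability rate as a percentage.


Formula: Availability = (Planned Time - Downtime) / Planned Time * 100
Uptime = 565 - 51 = 514 min
Availability = 514 / 565 * 100 = 91.0%

91.0%


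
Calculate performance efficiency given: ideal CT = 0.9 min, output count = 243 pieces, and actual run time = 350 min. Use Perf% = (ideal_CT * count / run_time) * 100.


Formula: Performance = (Ideal CT * Total Count) / Run Time * 100
Ideal output time = 0.9 * 243 = 218.7 min
Performance = 218.7 / 350 * 100 = 62.5%

62.5%


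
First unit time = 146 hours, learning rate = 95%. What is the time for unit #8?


Formula: T_n = T_1 * (learning_rate)^(log2(n)) where learning_rate = rate/100
Doublings = log2(8) = 3
T_n = 146 * 0.95^3
T_n = 146 * 0.8574 = 125.2 hours

125.2 hours


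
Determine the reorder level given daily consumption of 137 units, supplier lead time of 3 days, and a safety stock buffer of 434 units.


Formula: ROP = (Daily Demand * Lead Time) + Safety Stock
Demand during lead time = 137 * 3 = 411 units
ROP = 411 + 434 = 845 units

845 units


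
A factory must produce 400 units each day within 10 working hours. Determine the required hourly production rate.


Formula: Production Rate = Daily Demand / Available Hours
Rate = 400 units/day / 10 hours/day
Rate = 40.0 units/hour

40.0 units/hour


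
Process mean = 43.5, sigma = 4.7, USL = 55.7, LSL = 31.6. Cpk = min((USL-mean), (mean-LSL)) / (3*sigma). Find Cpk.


Cpu = (55.7 - 43.5) / (3 * 4.7) = 0.87
Cpl = (43.5 - 31.6) / (3 * 4.7) = 0.84
Cpk = min(0.87, 0.84) = 0.84

0.84


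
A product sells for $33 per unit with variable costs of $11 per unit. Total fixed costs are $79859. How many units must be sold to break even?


Formula: BEQ = Fixed Costs / (Price - Variable Cost)
Contribution margin = $33 - $11 = $22/unit
BEQ = ceil($79859 / $22/unit) = ceil(3629.95) = 3630 units

3630 units


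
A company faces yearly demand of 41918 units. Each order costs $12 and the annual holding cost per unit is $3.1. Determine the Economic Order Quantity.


Formula: EOQ = sqrt(2 * D * S / H)
Numerator: 2 * 41918 * 12 = 1006032
2DS/H = 1006032 / 3.1 = 324526.5
EOQ = sqrt(324526.5) = 569.7 units

569.7 units


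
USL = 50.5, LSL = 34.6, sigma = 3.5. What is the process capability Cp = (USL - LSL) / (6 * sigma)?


Cp = (50.5 - 34.6) / (6 * 3.5)

0.76


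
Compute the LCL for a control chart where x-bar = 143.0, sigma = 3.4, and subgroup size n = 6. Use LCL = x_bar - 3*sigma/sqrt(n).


LCL = 143.0 - 3 * 3.4 / sqrt(6)

138.84


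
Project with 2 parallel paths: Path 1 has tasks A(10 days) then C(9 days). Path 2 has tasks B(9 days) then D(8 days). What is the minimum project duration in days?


Path 1 = 10 + 9 = 19 days
Path 2 = 9 + 8 = 17 days
Duration = max(19, 17) = 19 days

19 days


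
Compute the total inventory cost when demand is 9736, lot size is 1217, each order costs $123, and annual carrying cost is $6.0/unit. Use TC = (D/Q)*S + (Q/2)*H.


TC = 9736/1217 * 123 + 1217/2 * 6.0

$4635.00


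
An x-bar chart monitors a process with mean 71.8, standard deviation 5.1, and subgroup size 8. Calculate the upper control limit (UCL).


UCL = 71.8 + 3 * 5.1 / sqrt(8)

77.21


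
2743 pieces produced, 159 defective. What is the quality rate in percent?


Formula: Quality Rate = Good Pieces / Total Pieces * 100
Good pieces = 2743 - 159 = 2584
QR = 2584 / 2743 * 100 = 94.2%

94.2%


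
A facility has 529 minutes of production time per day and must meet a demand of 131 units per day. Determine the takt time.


Formula: Takt Time = Available Production Time / Customer Demand
Takt = 529 min/day / 131 units/day
Takt = 4.04 min/unit

4.04 min/unit


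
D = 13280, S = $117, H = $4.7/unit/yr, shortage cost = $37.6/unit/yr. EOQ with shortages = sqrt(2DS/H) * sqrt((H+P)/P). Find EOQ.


Formula: EOQ* = sqrt(2DS/H) * sqrt((H+P)/P)
Base EOQ = sqrt(2*13280*117/4.7) = 813.13 units
Correction = sqrt((4.7+37.6)/37.6) = 1.06066
EOQ* = 813.13 * 1.06066 = 862.5 units

862.5 units


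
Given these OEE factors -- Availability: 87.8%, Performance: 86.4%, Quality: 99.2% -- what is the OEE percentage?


Formula: OEE = Availability * Performance * Quality / 10000
A * P = 87.8% * 86.4% / 100 = 75.86%
OEE = 75.86% * 99.2% / 100 = 75.3%

75.3%


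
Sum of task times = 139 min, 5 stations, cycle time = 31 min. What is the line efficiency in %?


Formula: Efficiency = Sum of Task Times / (N_stations * CT) * 100
Total station capacity = 5 stations * 31 min = 155 min
Efficiency = 139 / 155 * 100 = 89.7%

89.7%


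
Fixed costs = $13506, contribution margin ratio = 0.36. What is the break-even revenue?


Formula: BER = Fixed Costs / Contribution Margin Ratio
BER = $13506 / 0.36
BER = $37516.67 (to the nearest cent)

$37516.67


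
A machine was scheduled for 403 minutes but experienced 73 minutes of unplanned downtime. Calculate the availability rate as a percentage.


Formula: Availability = (Planned Time - Downtime) / Planned Time * 100
Uptime = 403 - 73 = 330 min
Availability = 330 / 403 * 100 = 81.9%

81.9%


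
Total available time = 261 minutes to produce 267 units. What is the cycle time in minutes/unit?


Formula: CT = Available Time / Number of Units
CT = 261 min / 267 units
CT = 0.98 min/unit

0.98 min/unit


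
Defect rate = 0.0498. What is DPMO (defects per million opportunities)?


DPMO = defect_rate * 1000000 = 0.0498 * 1000000

49800


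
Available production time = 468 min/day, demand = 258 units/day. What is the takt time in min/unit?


Formula: Takt Time = Available Production Time / Customer Demand
Takt = 468 min/day / 258 units/day
Takt = 1.81 min/unit

1.81 min/unit


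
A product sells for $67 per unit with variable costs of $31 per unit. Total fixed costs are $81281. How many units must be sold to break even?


Formula: BEQ = Fixed Costs / (Price - Variable Cost)
Contribution margin = $67 - $31 = $36/unit
BEQ = ceil($81281 / $36/unit) = ceil(2257.81) = 2258 units

2258 units


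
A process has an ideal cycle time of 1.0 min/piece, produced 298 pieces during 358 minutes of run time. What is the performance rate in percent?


Formula: Performance = (Ideal CT * Total Count) / Run Time * 100
Ideal output time = 1.0 * 298 = 298.0 min
Performance = 298.0 / 358 * 100 = 83.2%

83.2%


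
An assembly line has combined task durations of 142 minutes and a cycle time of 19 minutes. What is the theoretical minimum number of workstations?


Formula: N_min = ceil(Sum of Task Times / Cycle Time)
N_min = ceil(142 min / 19 min) = ceil(7.4737)
N_min = 8 stations

8


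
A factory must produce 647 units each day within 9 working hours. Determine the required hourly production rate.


Formula: Production Rate = Daily Demand / Available Hours
Rate = 647 units/day / 9 hours/day
Rate = 71.9 units/hour

71.9 units/hour


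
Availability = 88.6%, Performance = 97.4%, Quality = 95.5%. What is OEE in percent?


Formula: OEE = Availability * Performance * Quality / 10000
A * P = 88.6% * 97.4% / 100 = 86.3%
OEE = 86.3% * 95.5% / 100 = 82.4%

82.4%


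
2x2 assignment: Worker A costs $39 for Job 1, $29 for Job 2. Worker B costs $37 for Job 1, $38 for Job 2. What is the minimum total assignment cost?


Option 1: A->1 + B->2 = $39 + $38 = $77
Option 2: A->2 + B->1 = $29 + $37 = $66
Min cost = min($77, $66) = $66

$66


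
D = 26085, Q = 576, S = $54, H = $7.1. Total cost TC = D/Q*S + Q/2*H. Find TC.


TC = 26085/576 * 54 + 576/2 * 7.1

$4490.27


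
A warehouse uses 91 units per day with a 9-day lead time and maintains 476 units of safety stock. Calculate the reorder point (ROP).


Formula: ROP = (Daily Demand * Lead Time) + Safety Stock
Demand during lead time = 91 * 9 = 819 units
ROP = 819 + 476 = 1295 units

1295 units


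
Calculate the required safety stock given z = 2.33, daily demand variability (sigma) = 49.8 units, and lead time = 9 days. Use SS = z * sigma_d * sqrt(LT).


Formula: SS = z * sigma_d * sqrt(LT)
sqrt(LT) = sqrt(9) = 3.0
SS = 2.33 * 49.8 * 3.0
SS = 348.1 units

348.1 units


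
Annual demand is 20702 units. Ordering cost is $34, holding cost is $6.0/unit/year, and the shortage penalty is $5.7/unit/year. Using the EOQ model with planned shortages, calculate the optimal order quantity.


Formula: EOQ* = sqrt(2DS/H) * sqrt((H+P)/P)
Base EOQ = sqrt(2*20702*34/6.0) = 484.38 units
Correction = sqrt((6.0+5.7)/5.7) = 1.4327
EOQ* = 484.38 * 1.4327 = 694.0 units

694.0 units


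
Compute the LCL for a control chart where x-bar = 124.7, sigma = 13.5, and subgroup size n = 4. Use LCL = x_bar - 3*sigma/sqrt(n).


LCL = 124.7 - 3 * 13.5 / sqrt(4)

104.45


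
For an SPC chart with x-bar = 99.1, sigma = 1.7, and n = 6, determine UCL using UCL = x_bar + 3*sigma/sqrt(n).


UCL = 99.1 + 3 * 1.7 / sqrt(6)

101.18


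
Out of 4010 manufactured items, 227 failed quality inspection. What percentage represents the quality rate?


Formula: Quality Rate = Good Pieces / Total Pieces * 100
Good pieces = 4010 - 227 = 3783
QR = 3783 / 4010 * 100 = 94.3%

94.3%


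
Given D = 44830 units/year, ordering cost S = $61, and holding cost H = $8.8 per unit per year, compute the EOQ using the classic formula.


Formula: EOQ = sqrt(2 * D * S / H)
Numerator: 2 * 44830 * 61 = 5469260
2DS/H = 5469260 / 8.8 = 621506.8
EOQ = sqrt(621506.8) = 788.4 units

788.4 units


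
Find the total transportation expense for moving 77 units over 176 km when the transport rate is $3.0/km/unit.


TC = dist * cost * units = 176 * 3.0 * 77 = $40656.00

$40656.00


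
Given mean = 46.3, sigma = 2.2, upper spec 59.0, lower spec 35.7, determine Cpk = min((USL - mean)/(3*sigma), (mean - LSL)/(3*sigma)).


Cpu = (59.0 - 46.3) / (3 * 2.2) = 1.92
Cpl = (46.3 - 35.7) / (3 * 2.2) = 1.61
Cpk = min(1.92, 1.61) = 1.61

1.61


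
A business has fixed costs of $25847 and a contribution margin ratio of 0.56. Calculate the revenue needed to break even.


Formula: BER = Fixed Costs / Contribution Margin Ratio
BER = $25847 / 0.56
BER = $46155.36 (to the nearest cent)

$46155.36


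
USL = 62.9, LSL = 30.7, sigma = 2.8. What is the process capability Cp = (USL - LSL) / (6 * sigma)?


Cp = (62.9 - 30.7) / (6 * 2.8)

1.92


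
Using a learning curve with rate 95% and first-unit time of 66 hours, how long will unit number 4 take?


Formula: T_n = T_1 * (learning_rate)^(log2(n)) where learning_rate = rate/100
Doublings = log2(4) = 2
T_n = 66 * 0.95^2
T_n = 66 * 0.9025 = 59.6 hours

59.6 hours


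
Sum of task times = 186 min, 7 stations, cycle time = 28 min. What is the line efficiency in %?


Formula: Efficiency = Sum of Task Times / (N_stations * CT) * 100
Total station capacity = 7 stations * 28 min = 196 min
Efficiency = 186 / 196 * 100 = 94.9%

94.9%


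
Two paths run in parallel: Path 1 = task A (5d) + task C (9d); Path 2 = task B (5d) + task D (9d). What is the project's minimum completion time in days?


Path 1 = 5 + 9 = 14 days
Path 2 = 5 + 9 = 14 days
Duration = max(14, 14) = 14 days

14 days


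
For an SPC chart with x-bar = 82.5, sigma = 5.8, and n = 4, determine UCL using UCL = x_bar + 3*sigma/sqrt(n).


UCL = 82.5 + 3 * 5.8 / sqrt(4)

91.2


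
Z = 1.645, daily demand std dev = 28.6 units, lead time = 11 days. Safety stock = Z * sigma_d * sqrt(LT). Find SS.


Formula: SS = z * sigma_d * sqrt(LT)
sqrt(LT) = sqrt(11) = 3.3166
SS = 1.645 * 28.6 * 3.3166
SS = 156.0 units

156.0 units


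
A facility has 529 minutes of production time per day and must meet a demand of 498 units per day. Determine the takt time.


Formula: Takt Time = Available Production Time / Customer Demand
Takt = 529 min/day / 498 units/day
Takt = 1.06 min/unit

1.06 min/unit


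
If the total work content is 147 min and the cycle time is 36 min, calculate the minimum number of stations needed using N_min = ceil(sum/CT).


Formula: N_min = ceil(Sum of Task Times / Cycle Time)
N_min = ceil(147 min / 36 min) = ceil(4.0833)
N_min = 5 stations

5


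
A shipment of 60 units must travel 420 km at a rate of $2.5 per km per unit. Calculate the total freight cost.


TC = dist * cost * units = 420 * 2.5 * 60 = $63000.00

$63000.00


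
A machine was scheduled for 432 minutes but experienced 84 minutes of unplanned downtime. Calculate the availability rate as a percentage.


Formula: Availability = (Planned Time - Downtime) / Planned Time * 100
Uptime = 432 - 84 = 348 min
Availability = 348 / 432 * 100 = 80.6%

80.6%


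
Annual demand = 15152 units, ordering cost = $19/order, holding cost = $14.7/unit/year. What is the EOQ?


Formula: EOQ = sqrt(2 * D * S / H)
Numerator: 2 * 15152 * 19 = 575776
2DS/H = 575776 / 14.7 = 39168.4
EOQ = sqrt(39168.4) = 197.9 units

197.9 units


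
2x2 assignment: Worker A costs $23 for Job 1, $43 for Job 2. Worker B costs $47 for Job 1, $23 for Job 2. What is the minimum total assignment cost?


Option 1: A->1 + B->2 = $23 + $23 = $46
Option 2: A->2 + B->1 = $43 + $47 = $90
Min cost = min($46, $90) = $46

$46
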